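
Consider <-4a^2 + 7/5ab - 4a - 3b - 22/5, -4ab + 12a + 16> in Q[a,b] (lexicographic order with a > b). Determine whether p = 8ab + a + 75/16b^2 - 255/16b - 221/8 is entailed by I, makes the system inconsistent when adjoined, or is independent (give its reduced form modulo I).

8ab + a + 75/16b^2 - 255/16b - 221/8 lies in I (it reduces to 0).

First compute the reduced Gröbner basis of I by Buchberger's algorithm.
f_1 = -4a^2 + 7/5ab - 4a - 3b - 22/5, LT = a^2.
f_2 = -4ab + 12a + 16, LT = ab.

S(f_1,f_2): lcm = a^2b. S = 3a^2 - 7/20ab^2 + ab + 4a + 3/4b^2 + 11/10b.
  leading term a^2: subtract (-3/4)·f_1 from 3a^2 - 7/20ab^2 + ab + 4a + 3/4b^2 + 11/10b → -7/20ab^2 + 41/20ab + a + 3/4b^2 - 23/20b - 33/10
  leading term ab^2: subtract (7/80b)·f_2 from -7/20ab^2 + 41/20ab + a + 3/4b^2 - 23/20b - 33/10 → ab + a + 3/4b^2 - 51/20b - 33/10
  leading term ab: subtract (-1/4)·f_2 from ab + a + 3/4b^2 - 51/20b - 33/10 → 4a + 3/4b^2 - 51/20b + 7/10
  leading term a: no divisor's leading term divides it; move 4a to the remainder.
  leading term b^2: no divisor's leading term divides it; move 3/4b^2 to the remainder.
  leading term b: no divisor's leading term divides it; move -51/20b to the remainder.
  leading term 1: no divisor's leading term divides it; move 7/10 to the remainder.
  remainder 4a + 3/4b^2 - 51/20b + 7/10 ≠ 0; add h_3 = 4a + 3/4b^2 - 51/20b + 7/10 to the basis.

S(f_2,h_3): lcm = ab. S = -3a - 3/16b^3 + 51/80b^2 - 7/40b - 4.
  leading term a: subtract (-3/4)·h_3 from -3a - 3/16b^3 + 51/80b^2 - 7/40b - 4 → -3/16b^3 + 6/5b^2 - 167/80b - 139/40
  leading term b^3: no divisor's leading term divides it; move -3/16b^3 to the remainder.
  leading term b^2: no divisor's leading term divides it; move 6/5b^2 to the remainder.
  leading term b: no divisor's leading term divides it; move -167/80b to the remainder.
  leading term 1: no divisor's leading term divides it; move -139/40 to the remainder.
  remainder -3/16b^3 + 6/5b^2 - 167/80b - 139/40 ≠ 0; add h_4 = -3/16b^3 + 6/5b^2 - 167/80b - 139/40 to the basis.

The other S-polynomials (S(f_1,h_3), S(f_1,h_4), S(f_2,h_4), S(h_3,h_4)) all reduce to 0 modulo the current basis, so we have a Gröbner basis.
Inter-reduce: drop elements whose leading term is divisible by another's, tail-reduce, and make monic.
Reduced Gröbner basis: {a + 3/16b^2 - 51/80b + 7/40, b^3 - 32/5b^2 + 167/15b + 278/15}.
Label its elements g_1 = a + 3/16b^2 - 51/80b + 7/40, g_2 = b^3 - 32/5b^2 + 167/15b + 278/15.

Reduce p = 8ab + a + 75/16b^2 - 255/16b - 221/8 modulo G:
  leading term ab: subtract (8b)·g_1 from 8ab + a + 75/16b^2 - 255/16b - 221/8 → a - 3/2b^3 + 783/80b^2 - 1387/80b - 221/8
  leading term a: subtract (1)·g_1 from a - 3/2b^3 + 783/80b^2 - 1387/80b - 221/8 → -3/2b^3 + 48/5b^2 - 167/10b - 139/5
  leading term b^3: subtract (-3/2)·g_2 from -3/2b^3 + 48/5b^2 - 167/10b - 139/5 → 0
  normal form = 0.
Since the normal form is 0, p ∈ I.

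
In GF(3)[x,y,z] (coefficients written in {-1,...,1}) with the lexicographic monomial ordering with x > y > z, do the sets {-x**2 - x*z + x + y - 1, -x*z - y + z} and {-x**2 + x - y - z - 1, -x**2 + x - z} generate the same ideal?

No, the ideals differ.

Equality of ideals is decidable: compute both reduced Gröbner bases (unique for the ordering) and check whether they agree.
Buchberger on the first generating set:
f_1 = -x**2 - x*z + x + y - 1, LT = x**2.
f_2 = -x*z - y + z, LT = x*z.

S(f_1,f_2): lcm = x**2*z. S = -x*y + x*z**2 - y*z + z.
  reduce S modulo (f_1, f_2):
  remainder -x*y + y*z + z**2 + z ≠ 0; add g_3 = -x*y + y*z + z**2 + z to the basis.

S(f_2,g_3): lcm = x*y*z. S = y**2 + y*z**2 - y*z + z**3 + z**2.
  reduce S modulo (f_1, f_2, g_3):
  remainder y**2 + y*z**2 - y*z + z**3 + z**2 ≠ 0; add g_4 = y**2 + y*z**2 - y*z + z**3 + z**2 to the basis.

The other S-polynomials (S(f_1,g_3), S(f_1,g_4), S(f_2,g_4), S(g_3,g_4)) all reduce to 0 modulo the current basis, so we have a Gröbner basis.
Inter-reduce: drop elements whose leading term is divisible by another's, tail-reduce, and make monic.
Reduced Gröbner basis: {x**2 - x + y + z + 1, x*y - y*z - z**2 - z, x*z + y - z, y**2 + y*z**2 - y*z + z**3 + z**2}.

Buchberger on the second generating set:
h_1 = -x**2 + x - y - z - 1, LT = x**2.
h_2 = -x**2 + x - z, LT = x**2.

S(h_1,h_2): lcm = x**2. S = y + 1.
  reduce S modulo (h_1, h_2):
  remainder y + 1 ≠ 0; add k_3 = y + 1 to the basis.

The other S-polynomials (S(h_1,k_3), S(h_2,k_3)) all reduce to 0 modulo the current basis, so we have a Gröbner basis.
Inter-reduce: drop elements whose leading term is divisible by another's, tail-reduce, and make monic.
Reduced Gröbner basis: {x**2 - x + z, y + 1}.

Since the reduced bases disagree, the two ideals are not the same.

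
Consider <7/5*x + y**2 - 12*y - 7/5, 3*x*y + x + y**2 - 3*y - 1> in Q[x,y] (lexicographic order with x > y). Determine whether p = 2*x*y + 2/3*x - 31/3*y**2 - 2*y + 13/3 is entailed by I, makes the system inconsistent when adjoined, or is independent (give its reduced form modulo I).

Adjoining 2*x*y + 2/3*x - 31/3*y**2 - 2*y + 13/3 makes the ideal the whole ring: the system is inconsistent.

First compute the reduced Gröbner basis of I by Buchberger's algorithm.
f_1 = 7/5*x + y**2 - 12*y - 7/5, LT = x.
f_2 = 3*x*y + x + y**2 - 3*y - 1, LT = x*y.

S(f_1,f_2): lcm = x*y. S = -1/3*x + 5/7*y**3 - 187/21*y**2 + 1/3.
  leading term x: subtract (-5/21)·f_1 from -1/3*x + 5/7*y**3 - 187/21*y**2 + 1/3 → 5/7*y**3 - 26/3*y**2 - 20/7*y
  leading term y**3: no divisor's leading term divides it; move 5/7*y**3 to the remainder.
  leading term y**2: no divisor's leading term divides it; move -26/3*y**2 to the remainder.
  leading term y: no divisor's leading term divides it; move -20/7*y to the remainder.
  remainder 5/7*y**3 - 26/3*y**2 - 20/7*y ≠ 0; add h_3 = 5/7*y**3 - 26/3*y**2 - 20/7*y to the basis.

The other S-polynomials (S(f_1,h_3), S(f_2,h_3)) all reduce to 0 modulo the current basis, so we have a Gröbner basis.
Inter-reduce: drop elements whose leading term is divisible by another's, tail-reduce, and make monic.
Reduced Gröbner basis: {x + 5/7*y**2 - 60/7*y - 1, y**3 - 182/15*y**2 - 4*y}.
Label its elements g_1 = x + 5/7*y**2 - 60/7*y - 1, g_2 = y**3 - 182/15*y**2 - 4*y.

Reduce p = 2*x*y + 2/3*x - 31/3*y**2 - 2*y + 13/3 modulo G:
  leading term x*y: subtract (2*y)·g_1 from 2*x*y + 2/3*x - 31/3*y**2 - 2*y + 13/3 → 2/3*x - 10/7*y**3 + 143/21*y**2 + 13/3
  leading term x: subtract (2/3)·g_1 from 2/3*x - 10/7*y**3 + 143/21*y**2 + 13/3 → -10/7*y**3 + 19/3*y**2 + 40/7*y + 5
  leading term y**3: subtract (-10/7)·g_2 from -10/7*y**3 + 19/3*y**2 + 40/7*y + 5 → -11*y**2 + 5
  leading term y**2: no divisor's leading term divides it; move -11*y**2 to the remainder.
  leading term 1: no divisor's leading term divides it; move 5 to the remainder.
  normal form = -11*y**2 + 5.
The normal form is nonzero, so p ∉ I. Since p minus its normal form lies in I, I + (p) = I + (r) where r = -11*y**2 + 5; decide whether this ideal is the whole ring.
Run Buchberger on G together with r (pairs among the g_i already reduce to 0 since G is a Gröbner basis):
g_1 = x + 5/7*y**2 - 60/7*y - 1, LT = x.
g_2 = y**3 - 182/15*y**2 - 4*y, LT = y**3.
r = -11*y**2 + 5, LT = y**2.

S(g_2,r): lcm = y**3. S = -182/15*y**2 - 39/11*y.
  leading term y**2: subtract (182/165)·r from -182/15*y**2 - 39/11*y → -39/11*y - 182/33
  leading term y: no divisor's leading term divides it; move -39/11*y to the remainder.
  leading term 1: no divisor's leading term divides it; move -182/33 to the remainder.
  remainder -39/11*y - 182/33 ≠ 0; add m_4 = -39/11*y - 182/33 to the basis.

S(r,m_4): lcm = y**2. S = -14/9*y - 5/11.
  leading term y: subtract (154/351)·m_4 from -14/9*y - 5/11 → 1751/891
  leading term 1: no divisor's leading term divides it; move 1751/891 to the remainder.
  remainder 1751/891 ≠ 0; add m_5 = 1751/891 to the basis.

The other S-polynomials (S(g_1,g_2), S(g_1,r), S(g_1,m_4), S(g_2,m_4), S(g_1,m_5), S(g_2,m_5), S(r,m_5), S(m_4,m_5)) all reduce to 0 modulo the current basis, so we have a Gröbner basis.
Inter-reduce: drop elements whose leading term is divisible by another's, tail-reduce, and make monic.
Reduced Gröbner basis: {1}.
The reduced Gröbner basis of I + (p) is {1}: the ideal is the whole ring, so the enlarged system has no common solution — adjoining p is inconsistent.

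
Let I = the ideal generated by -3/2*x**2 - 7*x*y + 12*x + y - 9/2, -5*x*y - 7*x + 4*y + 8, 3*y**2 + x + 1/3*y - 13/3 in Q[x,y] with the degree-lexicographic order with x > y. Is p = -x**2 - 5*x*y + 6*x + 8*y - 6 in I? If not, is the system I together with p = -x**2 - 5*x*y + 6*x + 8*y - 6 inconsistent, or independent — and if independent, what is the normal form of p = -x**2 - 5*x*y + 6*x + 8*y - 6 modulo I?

Adjoining -x**2 - 5*x*y + 6*x + 8*y - 6 makes the ideal the whole ring: the system is inconsistent.

First compute the reduced Gröbner basis of I by Buchberger's algorithm.
f_1 = -3/2*x**2 - 7*x*y + 12*x + y - 9/2, LT = x**2.
f_2 = -5*x*y - 7*x + 4*y + 8, LT = x*y.
f_3 = 3*y**2 + x + 1/3*y - 13/3, LT = y**2.

S(f_1,f_2): lcm = x**2*y. S = 14/3*x*y**2 - 7/5*x**2 - 36/5*x*y - 2/3*y**2 + 8/5*x + 3*y.
  reduce S modulo (f_1, f_2, f_3):
  remainder -122/225*x + 2317/675*y - 1951/675 ≠ 0; add h_4 = -122/225*x + 2317/675*y - 1951/675 to the basis.

S(f_2,f_3): lcm = x*y**2. S = -1/3*x**2 + 58/45*x*y - 4/5*y**2 + 13/9*x - 8/5*y.
  reduce S modulo (f_1, f_2, f_3, h_4):
  remainder -505907/16470*y + 505907/16470 ≠ 0; add h_5 = -505907/16470*y + 505907/16470 to the basis.

The other S-polynomials (S(f_1,f_3), S(f_1,h_4), S(f_2,h_4), S(f_3,h_4), S(f_1,h_5), S(f_2,h_5), S(f_3,h_5), S(h_4,h_5)) all reduce to 0 modulo the current basis, so we have a Gröbner basis.
Inter-reduce: drop elements whose leading term is divisible by another's, tail-reduce, and make monic.
Reduced Gröbner basis: {x - 1, y - 1}.
Label its elements g_1 = x - 1, g_2 = y - 1.

Reduce p = -x**2 - 5*x*y + 6*x + 8*y - 6 modulo G:
  leading term x**2: subtract (-x)·g_1 from -x**2 - 5*x*y + 6*x + 8*y - 6 → -5*x*y + 5*x + 8*y - 6
  leading term x*y: subtract (-5*y)·g_1 from -5*x*y + 5*x + 8*y - 6 → 5*x + 3*y - 6
  leading term x: subtract (5)·g_1 from 5*x + 3*y - 6 → 3*y - 1
  leading term y: subtract (3)·g_2 from 3*y - 1 → 2
  leading term 1: no divisor's leading term divides it; move 2 to the remainder.
  normal form = 2.
The normal form is nonzero, so p ∉ I. Since p minus its normal form lies in I, I + (p) = I + (r) where r = 2; decide whether this ideal is the whole ring.
Here r = 2 is a nonzero constant, hence a unit: 1 ∈ I + (p), the Gröbner basis of I + (p) is {1}, and the enlarged system has no common solution — adjoining p is inconsistent.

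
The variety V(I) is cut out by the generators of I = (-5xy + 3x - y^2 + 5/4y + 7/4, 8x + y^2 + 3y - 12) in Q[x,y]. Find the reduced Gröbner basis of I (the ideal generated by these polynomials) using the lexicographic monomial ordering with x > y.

G = {x + 1/8y^2 + 3/8y - 3/2, y^3 + 4/5y^2 - 59/5y + 10}

f_1 = -5xy + 3x - y^2 + 5/4y + 7/4, LT = xy.
f_2 = 8x + y^2 + 3y - 12, LT = x.

S(f_1,f_2): lcm = xy. S = -3/5x - 1/8y^3 - 7/40y^2 + 5/4y - 7/20.
  leading term x: subtract (-3/40)·f_2 from -3/5x - 1/8y^3 - 7/40y^2 + 5/4y - 7/20 → -1/8y^3 - 1/10y^2 + 59/40y - 5/4
  leading term y^3: no divisor's leading term divides it; move -1/8y^3 to the remainder.
  leading term y^2: no divisor's leading term divides it; move -1/10y^2 to the remainder.
  leading term y: no divisor's leading term divides it; move 59/40y to the remainder.
  leading term 1: no divisor's leading term divides it; move -5/4 to the remainder.
  remainder -1/8y^3 - 1/10y^2 + 59/40y - 5/4 ≠ 0; add g_3 = -1/8y^3 - 1/10y^2 + 59/40y - 5/4 to the basis.

The other S-polynomials (S(f_1,g_3), S(f_2,g_3)) all reduce to 0 modulo the current basis, so we have a Gröbner basis.
Inter-reduce: drop elements whose leading term is divisible by another's, tail-reduce, and make monic.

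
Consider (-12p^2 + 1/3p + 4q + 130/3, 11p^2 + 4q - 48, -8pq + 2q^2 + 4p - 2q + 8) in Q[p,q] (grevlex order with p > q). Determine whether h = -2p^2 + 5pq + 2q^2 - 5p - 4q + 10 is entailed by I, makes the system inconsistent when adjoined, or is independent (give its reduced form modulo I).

-2p^2 + 5pq + 2q^2 - 5p - 4q + 10 lies in I (it reduces to 0).

First compute the reduced Gröbner basis of I by Buchberger's algorithm.
f_1 = -12p^2 + 1/3p + 4q + 130/3, LT = p^2.
f_2 = 11p^2 + 4q - 48, LT = p^2.
f_3 = -8pq + 2q^2 + 4p - 2q + 8, LT = pq.

S(f_1,f_2): lcm = p^2. S = -1/36p - 23/33q + 149/198.
  leading term p: no divisor's leading term divides it; move -1/36p to the remainder.
  leading term q: no divisor's leading term divides it; move -23/33q to the remainder.
  leading term 1: no divisor's leading term divides it; move 149/198 to the remainder.
  remainder -1/36p - 23/33q + 149/198 ≠ 0; add k_4 = -1/36p - 23/33q + 149/198 to the basis.

S(f_1,f_3): lcm = p^2q. S = 1/4pq^2 + 1/2p^2 - 5/18pq - 1/3q^2 + p - 65/18q.
  leading term pq^2: subtract (-1/32q)·f_3 from 1/4pq^2 + 1/2p^2 - 5/18pq - 1/3q^2 + p - 65/18q → 1/16q^3 + 1/2p^2 - 11/72pq - 19/48q^2 + p - 121/36q
  leading term q^3: no divisor's leading term divides it; move 1/16q^3 to the remainder.
  leading term p^2: subtract (-1/24)·f_1 from 1/2p^2 - 11/72pq - 19/48q^2 + p - 121/36q → -11/72pq - 19/48q^2 + 73/72p - 115/36q + 65/36
  leading term pq: subtract (11/576)·f_3 from -11/72pq - 19/48q^2 + 73/72p - 115/36q + 65/36 → -125/288q^2 + 15/16p - 101/32q + 119/72
  leading term q^2: no divisor's leading term divides it; move -125/288q^2 to the remainder.
  leading term p: subtract (-135/4)·k_4 from 15/16p - 101/32q + 119/72 → -9391/352q + 2678/99
  leading term q: no divisor's leading term divides it; move -9391/352q to the remainder.
  leading term 1: no divisor's leading term divides it; move 2678/99 to the remainder.
  remainder 1/16q^3 - 125/288q^2 - 9391/352q + 2678/99 ≠ 0; add k_5 = 1/16q^3 - 125/288q^2 - 9391/352q + 2678/99 to the basis.

S(f_2,f_3): lcm = p^2q. S = 1/4pq^2 + 1/2p^2 - 1/4pq + 4/11q^2 + p - 48/11q.
  leading term pq^2: subtract (-1/32q)·f_3 from 1/4pq^2 + 1/2p^2 - 1/4pq + 4/11q^2 + p - 48/11q → 1/16q^3 + 1/2p^2 - 1/8pq + 53/176q^2 + p - 181/44q
  leading term q^3: subtract (1)·k_5 from 1/16q^3 + 1/2p^2 - 1/8pq + 53/176q^2 + p - 181/44q → 1/2p^2 - 1/8pq + 2329/3168q^2 + p + 7943/352q - 2678/99
  leading term p^2: subtract (-1/24)·f_1 from 1/2p^2 - 1/8pq + 2329/3168q^2 + p + 7943/352q - 2678/99 → -1/8pq + 2329/3168q^2 + 73/72p + 24005/1056q - 9997/396
  leading term pq: subtract (1/64)·f_3 from -1/8pq + 2329/3168q^2 + 73/72p + 24005/1056q - 9997/396 → 1115/1584q^2 + 137/144p + 12019/528q - 20093/792
  leading term q^2: no divisor's leading term divides it; move 1115/1584q^2 to the remainder.
  leading term p: subtract (-137/4)·k_4 from 137/144p + 12019/528q - 20093/792 → -195/176q + 40/99
  leading term q: no divisor's leading term divides it; move -195/176q to the remainder.
  leading term 1: no divisor's leading term divides it; move 40/99 to the remainder.
  remainder 1115/1584q^2 - 195/176q + 40/99 ≠ 0; add k_6 = 1115/1584q^2 - 195/176q + 40/99 to the basis.

S(f_1,k_4): lcm = p^2. S = -276/11pq + 10717/396p - 1/3q - 65/18.
  leading term pq: subtract (69/22)·f_3 from -276/11pq + 10717/396p - 1/3q - 65/18 → -69/11q^2 + 5749/396p + 196/33q - 5683/198
  leading term q^2: subtract (-9936/1115)·k_6 from -69/11q^2 + 5749/396p + 196/33q - 5683/198 → 5749/396p - 28949/7359q - 1108333/44154
  leading term p: subtract (-5749/11)·k_4 from 5749/396p - 28949/7359q - 1108333/44154 → -9935020/26983q + 9935020/26983
  leading term q: no divisor's leading term divides it; move -9935020/26983q to the remainder.
  leading term 1: no divisor's leading term divides it; move 9935020/26983 to the remainder.
  remainder -9935020/26983q + 9935020/26983 ≠ 0; add k_7 = -9935020/26983q + 9935020/26983 to the basis.

The other S-polynomials (S(f_2,k_4), S(f_3,k_4), S(f_1,k_5), S(f_2,k_5), S(f_3,k_5), S(k_4,k_5), S(f_1,k_6), S(f_2,k_6), S(f_3,k_6), S(k_4,k_6), S(k_5,k_6), S(f_1,k_7), S(f_2,k_7), S(f_3,k_7), S(k_4,k_7), S(k_5,k_7), S(k_6,k_7)) all reduce to 0 modulo the current basis, so we have a Gröbner basis.
Inter-reduce: drop elements whose leading term is divisible by another's, tail-reduce, and make monic.
Reduced Gröbner basis: {p - 2, q - 1}.
Label its elements g_1 = p - 2, g_2 = q - 1.

Reduce h = -2p^2 + 5pq + 2q^2 - 5p - 4q + 10 modulo G:
  leading term p^2: subtract (-2p)·g_1 from -2p^2 + 5pq + 2q^2 - 5p - 4q + 10 → 5pq + 2q^2 - 9p - 4q + 10
  leading term pq: subtract (5q)·g_1 from 5pq + 2q^2 - 9p - 4q + 10 → 2q^2 - 9p + 6q + 10
  leading term q^2: subtract (2q)·g_2 from 2q^2 - 9p + 6q + 10 → -9p + 8q + 10
  leading term p: subtract (-9)·g_1 from -9p + 8q + 10 → 8q - 8
  leading term q: subtract (8)·g_2 from 8q - 8 → 0
  normal form = 0.
Since the normal form is 0, h ∈ I.

The remainder on division by a Gröbner basis is unique — it is the normal form.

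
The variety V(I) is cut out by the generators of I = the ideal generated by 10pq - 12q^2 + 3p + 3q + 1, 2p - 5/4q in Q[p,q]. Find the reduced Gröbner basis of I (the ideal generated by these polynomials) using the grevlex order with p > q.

G = {q^2 - 39/46q - 4/23, p - 5/8q}

f_1 = 10pq - 12q^2 + 3p + 3q + 1, LT = pq.
f_2 = 2p - 5/4q, LT = p.

S(f_1,f_2): lcm = pq. S = -23/40q^2 + 3/10p + 3/10q + 1/10.
  leading term q^2: no divisor's leading term divides it; move -23/40q^2 to the remainder.
  leading term p: subtract (3/20)·f_2 from 3/10p + 3/10q + 1/10 → 39/80q + 1/10
  leading term q: no divisor's leading term divides it; move 39/80q to the remainder.
  leading term 1: no divisor's leading term divides it; move 1/10 to the remainder.
  remainder -23/40q^2 + 39/80q + 1/10 ≠ 0; add g_3 = -23/40q^2 + 39/80q + 1/10 to the basis.

The other S-polynomials (S(f_1,g_3), S(f_2,g_3)) all reduce to 0 modulo the current basis, so we have a Gröbner basis.
Inter-reduce: drop elements whose leading term is divisible by another's, tail-reduce, and make monic.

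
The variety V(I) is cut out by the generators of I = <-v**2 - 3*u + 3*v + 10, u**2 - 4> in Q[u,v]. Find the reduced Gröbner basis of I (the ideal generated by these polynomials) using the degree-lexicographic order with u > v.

f_1 = -v**2 - 3*u + 3*v + 10, LT = v**2.
f_2 = u**2 - 4, LT = u**2.

S(f_1,f_2): leading monomials are coprime, so the S-polynomial reduces to 0 (Buchberger's first criterion).
Every S-polynomial of the final basis reduces to 0, so we have a Gröbner basis.

G = {u**2 - 4, v**2 + 3*u - 3*v - 10}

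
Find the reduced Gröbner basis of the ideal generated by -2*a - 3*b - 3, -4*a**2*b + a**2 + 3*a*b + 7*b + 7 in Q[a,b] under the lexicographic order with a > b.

f_1 = -2*a - 3*b - 3, LT = a.
f_2 = -4*a**2*b + a**2 + 3*a*b + 7*b + 7, LT = a**2*b.

S(f_1,f_2): lcm = a**2*b. S = 1/4*a**2 + 3/2*a*b**2 + 9/4*a*b + 7/4*b + 7/4.
  leading term a**2: subtract (-1/8*a)·f_1 from 1/4*a**2 + 3/2*a*b**2 + 9/4*a*b + 7/4*b + 7/4 → 3/2*a*b**2 + 15/8*a*b - 3/8*a + 7/4*b + 7/4
  leading term a*b**2: subtract (-3/4*b**2)·f_1 from 3/2*a*b**2 + 15/8*a*b - 3/8*a + 7/4*b + 7/4 → 15/8*a*b - 3/8*a - 9/4*b**3 - 9/4*b**2 + 7/4*b + 7/4
  leading term a*b: subtract (-15/16*b)·f_1 from 15/8*a*b - 3/8*a - 9/4*b**3 - 9/4*b**2 + 7/4*b + 7/4 → -3/8*a - 9/4*b**3 - 81/16*b**2 - 17/16*b + 7/4
  leading term a: subtract (3/16)·f_1 from -3/8*a - 9/4*b**3 - 81/16*b**2 - 17/16*b + 7/4 → -9/4*b**3 - 81/16*b**2 - 1/2*b + 37/16
  leading term b**3: no divisor's leading term divides it; move -9/4*b**3 to the remainder.
  leading term b**2: no divisor's leading term divides it; move -81/16*b**2 to the remainder.
  leading term b: no divisor's leading term divides it; move -1/2*b to the remainder.
  leading term 1: no divisor's leading term divides it; move 37/16 to the remainder.
  remainder -9/4*b**3 - 81/16*b**2 - 1/2*b + 37/16 ≠ 0; add g_3 = -9/4*b**3 - 81/16*b**2 - 1/2*b + 37/16 to the basis.

The other S-polynomials (S(f_1,g_3), S(f_2,g_3)) all reduce to 0 modulo the current basis, so we have a Gröbner basis.
Inter-reduce: drop elements whose leading term is divisible by another's, tail-reduce, and make monic.

G = {a + 3/2*b + 3/2, b**3 + 9/4*b**2 + 2/9*b - 37/36}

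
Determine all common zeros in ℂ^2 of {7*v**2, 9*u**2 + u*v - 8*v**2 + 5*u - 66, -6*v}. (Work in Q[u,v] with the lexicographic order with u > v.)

{(-3, 0), (22/9, 0)}

Compute a lex Gröbner basis by Buchberger's algorithm.
f_1 = 7*v**2, LT = v**2.
f_2 = 9*u**2 + u*v + 5*u - 8*v**2 - 66, LT = u**2.
f_3 = -6*v, LT = v.

The S-polynomials (S(f_1,f_2), S(f_1,f_3), S(f_2,f_3)) all reduce to 0 modulo the current basis, so we have a Gröbner basis.
Inter-reduce: drop elements whose leading term is divisible by another's, tail-reduce, and make monic.
Reduced Gröbner basis: {u**2 + 5/9*u - 22/3, v}.

The lex basis is triangular: the last element involves only v. Solving v = 0 gives v ∈ {0}; substituting each value into the earlier elements determines the remaining variables.
  v = 0: the earlier basis element becomes u**2 + 5/9*u - 22/3 = 0, giving u = -3, 22/9 — points (-3, 0), (22/9, 0).
Check: every point annihilates each of the original generators.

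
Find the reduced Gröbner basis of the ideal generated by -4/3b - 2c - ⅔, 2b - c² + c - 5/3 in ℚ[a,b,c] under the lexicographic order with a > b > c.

f_1 = -4/3b - 2c - ⅔, LT = b.
f_2 = 2b - c² + c - 5/3, LT = b.

S(f_1,f_2): lcm = b. S = ½c² + c + 4/3.
  reduce S modulo (f_1, f_2):
  remainder ½c² + c + 4/3 ≠ 0; add g_3 = ½c² + c + 4/3 to the basis.

The other S-polynomials (S(f_1,g_3), S(f_2,g_3)) all reduce to 0 modulo the current basis, so we have a Gröbner basis.
Inter-reduce: drop elements whose leading term is divisible by another's, tail-reduce, and make monic.

G = {b + 3/2c + ½, c² + 2c + 8/3}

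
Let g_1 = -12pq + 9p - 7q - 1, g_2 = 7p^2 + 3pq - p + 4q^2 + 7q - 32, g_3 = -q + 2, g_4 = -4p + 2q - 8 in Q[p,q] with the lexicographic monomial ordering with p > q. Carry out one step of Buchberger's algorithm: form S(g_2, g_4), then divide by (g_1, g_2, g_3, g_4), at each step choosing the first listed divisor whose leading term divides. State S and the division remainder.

lcm(LM(g_2), LM(g_4)) = p^2.
S = (lcm/LT(g_2))·g_2 − (lcm/LT(g_4))·g_4 = 13/14pq - 15/7p + 4/7q^2 + q - 32/7.
Reduce S modulo (g_1, g_2, g_3, g_4) in that order:
  leading term pq: subtract (-13/168)·g_1 from 13/14pq - 15/7p + 4/7q^2 + q - 32/7 → -81/56p + 4/7q^2 + 11/24q - 781/168
  leading term p: subtract (81/224)·g_4 from -81/56p + 4/7q^2 + 11/24q - 781/168 → 4/7q^2 - 89/336q - 295/168
  leading term q^2: subtract (-4/7q)·g_3 from 4/7q^2 - 89/336q - 295/168 → 295/336q - 295/168
  leading term q: subtract (-295/336)·g_3 from 295/336q - 295/168 → 0
The remainder is 0, so this S-polynomial contributes no new basis element.

S(g_2, g_4) = 13/14pq - 15/7p + 4/7q^2 + q - 32/7; remainder on division = 0.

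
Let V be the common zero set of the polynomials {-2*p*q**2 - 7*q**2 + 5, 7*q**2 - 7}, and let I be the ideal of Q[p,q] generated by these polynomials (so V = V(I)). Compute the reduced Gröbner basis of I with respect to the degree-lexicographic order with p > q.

G = {q**2 - 1, p + 1}

f_1 = -2*p*q**2 - 7*q**2 + 5, LT = p*q**2.
f_2 = 7*q**2 - 7, LT = q**2.

S(f_1,f_2): lcm = p*q**2. S = 7/2*q**2 + p - 5/2.
  reduce S modulo (f_1, f_2):
  remainder p + 1 ≠ 0; add g_3 = p + 1 to the basis.

The other S-polynomials (S(f_1,g_3), S(f_2,g_3)) all reduce to 0 modulo the current basis, so we have a Gröbner basis.
Inter-reduce: drop elements whose leading term is divisible by another's, tail-reduce, and make monic.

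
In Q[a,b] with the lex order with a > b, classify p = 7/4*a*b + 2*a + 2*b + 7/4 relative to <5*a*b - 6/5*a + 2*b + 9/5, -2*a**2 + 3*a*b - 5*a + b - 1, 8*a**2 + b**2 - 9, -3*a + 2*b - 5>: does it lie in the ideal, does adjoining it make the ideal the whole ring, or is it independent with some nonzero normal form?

First compute the reduced Gröbner basis of I by Buchberger's algorithm.
f_1 = 5*a*b - 6/5*a + 2*b + 9/5, LT = a*b.
f_2 = -2*a**2 + 3*a*b - 5*a + b - 1, LT = a**2.
f_3 = 8*a**2 + b**2 - 9, LT = a**2.
f_4 = -3*a + 2*b - 5, LT = a.

S(f_1,f_2): lcm = a**2*b. S = -6/25*a**2 + 3/2*a*b**2 - 21/10*a*b + 9/25*a + 1/2*b**2 - 1/2*b.
  leading term a**2: subtract (3/25)·f_2 from -6/25*a**2 + 3/2*a*b**2 - 21/10*a*b + 9/25*a + 1/2*b**2 - 1/2*b → 3/2*a*b**2 - 123/50*a*b + 24/25*a + 1/2*b**2 - 31/50*b + 3/25
  leading term a*b**2: subtract (3/10*b)·f_1 from 3/2*a*b**2 - 123/50*a*b + 24/25*a + 1/2*b**2 - 31/50*b + 3/25 → -21/10*a*b + 24/25*a - 1/10*b**2 - 29/25*b + 3/25
  leading term a*b: subtract (-21/50)·f_1 from -21/10*a*b + 24/25*a - 1/10*b**2 - 29/25*b + 3/25 → 57/125*a - 1/10*b**2 - 8/25*b + 219/250
  leading term a: subtract (-19/125)·f_4 from 57/125*a - 1/10*b**2 - 8/25*b + 219/250 → -1/10*b**2 - 2/125*b + 29/250
  leading term b**2: no divisor's leading term divides it; move -1/10*b**2 to the remainder.
  leading term b: no divisor's leading term divides it; move -2/125*b to the remainder.
  leading term 1: no divisor's leading term divides it; move 29/250 to the remainder.
  remainder -1/10*b**2 - 2/125*b + 29/250 ≠ 0; add h_5 = -1/10*b**2 - 2/125*b + 29/250 to the basis.

S(f_1,f_3): lcm = a**2*b. S = -6/25*a**2 + 2/5*a*b + 9/25*a - 1/8*b**3 + 9/8*b.
  leading term a**2: subtract (3/25)·f_2 from -6/25*a**2 + 2/5*a*b + 9/25*a - 1/8*b**3 + 9/8*b → 1/25*a*b + 24/25*a - 1/8*b**3 + 201/200*b + 3/25
  leading term a*b: subtract (1/125)·f_1 from 1/25*a*b + 24/25*a - 1/8*b**3 + 201/200*b + 3/25 → 606/625*a - 1/8*b**3 + 989/1000*b + 66/625
  leading term a: subtract (-202/625)·f_4 from 606/625*a - 1/8*b**3 + 989/1000*b + 66/625 → -1/8*b**3 + 8177/5000*b - 944/625
  leading term b**3: subtract (5/4*b)·h_5 from -1/8*b**3 + 8177/5000*b - 944/625 → 1/50*b**2 + 1863/1250*b - 944/625
  leading term b**2: subtract (-1/5)·h_5 from 1/50*b**2 + 1863/1250*b - 944/625 → 1859/1250*b - 1859/1250
  leading term b: no divisor's leading term divides it; move 1859/1250*b to the remainder.
  leading term 1: no divisor's leading term divides it; move -1859/1250 to the remainder.
  remainder 1859/1250*b - 1859/1250 ≠ 0; add h_6 = 1859/1250*b - 1859/1250 to the basis.

The other S-polynomials (S(f_1,f_4), S(f_2,f_3), S(f_2,f_4), S(f_3,f_4), S(f_1,h_5), S(f_2,h_5), S(f_3,h_5), S(f_4,h_5), S(f_1,h_6), S(f_2,h_6), S(f_3,h_6), S(f_4,h_6), S(h_5,h_6)) all reduce to 0 modulo the current basis, so we have a Gröbner basis.
Inter-reduce: drop elements whose leading term is divisible by another's, tail-reduce, and make monic.
Reduced Gröbner basis: {a + 1, b - 1}.
Label its elements g_1 = a + 1, g_2 = b - 1.

Reduce p = 7/4*a*b + 2*a + 2*b + 7/4 modulo G:
  leading term a*b: subtract (7/4*b)·g_1 from 7/4*a*b + 2*a + 2*b + 7/4 → 2*a + 1/4*b + 7/4
  leading term a: subtract (2)·g_1 from 2*a + 1/4*b + 7/4 → 1/4*b - 1/4
  leading term b: subtract (1/4)·g_2 from 1/4*b - 1/4 → 0
  normal form = 0.
Since the normal form is 0, p ∈ I.

7/4*a*b + 2*a + 2*b + 7/4 lies in I (it reduces to 0).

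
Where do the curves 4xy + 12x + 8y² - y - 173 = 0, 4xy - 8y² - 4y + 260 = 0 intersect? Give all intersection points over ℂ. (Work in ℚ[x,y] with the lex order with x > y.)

{(4, -5), (737/48 + 7*sqrt(12793)/48, 53/32 - sqrt(12793)/32), (737/48 - 7*sqrt(12793)/48, 53/32 + sqrt(12793)/32)}

Compute a lex Gröbner basis by Buchberger's algorithm.
f_1 = 4xy + 12x + 8y² - y - 173, LT = xy.
f_2 = 4xy - 8y² - 4y + 260, LT = xy.

S(f_1,f_2): lcm = xy. S = 3x + 4y² + ¾y - 433/4.
  leading term x: no divisor's leading term divides it; move 3x to the remainder.
  leading term y²: no divisor's leading term divides it; move 4y² to the remainder.
  leading term y: no divisor's leading term divides it; move ¾y to the remainder.
  leading term 1: no divisor's leading term divides it; move -433/4 to the remainder.
  remainder 3x + 4y² + ¾y - 433/4 ≠ 0; add h_3 = 3x + 4y² + ¾y - 433/4 to the basis.

S(f_1,h_3): lcm = xy. S = 3x - 4/3y³ + 7/4y² + 215/6y - 173/4.
  leading term x: subtract (1)·h_3 from 3x - 4/3y³ + 7/4y² + 215/6y - 173/4 → -4/3y³ - 9/4y² + 421/12y + 65
  leading term y³: no divisor's leading term divides it; move -4/3y³ to the remainder.
  leading term y²: no divisor's leading term divides it; move -9/4y² to the remainder.
  leading term y: no divisor's leading term divides it; move 421/12y to the remainder.
  leading term 1: no divisor's leading term divides it; move 65 to the remainder.
  remainder -4/3y³ - 9/4y² + 421/12y + 65 ≠ 0; add h_4 = -4/3y³ - 9/4y² + 421/12y + 65 to the basis.

The other S-polynomials (S(f_2,h_3), S(f_1,h_4), S(f_2,h_4), S(h_3,h_4)) all reduce to 0 modulo the current basis, so we have a Gröbner basis.
Inter-reduce: drop elements whose leading term is divisible by another's, tail-reduce, and make monic.
Reduced Gröbner basis: {x + 4/3y² + ¼y - 433/12, y³ + 27/16y² - 421/16y - 195/4}.

The lex basis is triangular: the last element involves only y. Solving y³ + 27/16y² - 421/16y - 195/4 = 0 gives y ∈ {-5, 53/32 - sqrt(12793)/32, 53/32 + sqrt(12793)/32}; substituting each value into the earlier elements determines the remaining variables.
  y = -5: the earlier basis element becomes x - 4 = 0, giving x = 4 — point (4, -5).
  y = 53/32 - sqrt(12793)/32: the earlier basis element becomes x - 7*sqrt(12793)/48 - 737/48 = 0, giving x = 737/48 + 7*sqrt(12793)/48 — point (737/48 + 7*sqrt(12793)/48, 53/32 - sqrt(12793)/32).
  y = 53/32 + sqrt(12793)/32: the earlier basis element becomes x - 737/48 + 7*sqrt(12793)/48 = 0, giving x = 737/48 - 7*sqrt(12793)/48 — point (737/48 - 7*sqrt(12793)/48, 53/32 + sqrt(12793)/32).
This is the nonlinear analogue of row-reducing a linear system.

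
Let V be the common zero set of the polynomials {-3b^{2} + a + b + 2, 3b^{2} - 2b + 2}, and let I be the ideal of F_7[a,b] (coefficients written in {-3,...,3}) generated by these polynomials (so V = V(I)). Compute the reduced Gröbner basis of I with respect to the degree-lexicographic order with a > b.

G = {b^{2} - 3b + 3, a - b - 3}

f_1 = -3b^{2} + a + b + 2, LT = b^{2}.
f_2 = 3b^{2} - 2b + 2, LT = b^{2}.

S(f_1,f_2): lcm = b^{2}. S = 2a - 2b + 1.
  leading term a: no divisor's leading term divides it; move 2a to the remainder.
  leading term b: no divisor's leading term divides it; move -2b to the remainder.
  leading term 1: no divisor's leading term divides it; move 1 to the remainder.
  remainder 2a - 2b + 1 ≠ 0; add g_3 = 2a - 2b + 1 to the basis.

S(f_1,g_3): leading monomials are coprime, so the S-polynomial reduces to 0 (Buchberger's first criterion).
S(f_2,g_3): leading monomials are coprime, so the S-polynomial reduces to 0 (Buchberger's first criterion).
Every S-polynomial of the final basis reduces to 0, so we have a Gröbner basis.
Inter-reduce: drop elements whose leading term is divisible by another's, tail-reduce, and make monic.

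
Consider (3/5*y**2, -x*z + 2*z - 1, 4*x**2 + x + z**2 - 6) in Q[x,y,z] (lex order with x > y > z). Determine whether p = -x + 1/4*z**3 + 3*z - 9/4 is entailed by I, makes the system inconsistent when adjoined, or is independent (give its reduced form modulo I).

-x + 1/4*z**3 + 3*z - 9/4 lies in I (it reduces to 0).

First compute the reduced Gröbner basis of I by Buchberger's algorithm.
f_1 = 3/5*y**2, LT = y**2.
f_2 = -x*z + 2*z - 1, LT = x*z.
f_3 = 4*x**2 + x + z**2 - 6, LT = x**2.

S(f_2,f_3): lcm = x**2*z. S = -9/4*x*z + x - 1/4*z**3 + 3/2*z.
  leading term x*z: subtract (9/4)·f_2 from -9/4*x*z + x - 1/4*z**3 + 3/2*z → x - 1/4*z**3 - 3*z + 9/4
  leading term x: no divisor's leading term divides it; move x to the remainder.
  leading term z**3: no divisor's leading term divides it; move -1/4*z**3 to the remainder.
  leading term z: no divisor's leading term divides it; move -3*z to the remainder.
  leading term 1: no divisor's leading term divides it; move 9/4 to the remainder.
  remainder x - 1/4*z**3 - 3*z + 9/4 ≠ 0; add h_4 = x - 1/4*z**3 - 3*z + 9/4 to the basis.

S(f_2,h_4): lcm = x*z. S = 1/4*z**4 + 3*z**2 - 17/4*z + 1.
  leading term z**4: no divisor's leading term divides it; move 1/4*z**4 to the remainder.
  leading term z**2: no divisor's leading term divides it; move 3*z**2 to the remainder.
  leading term z: no divisor's leading term divides it; move -17/4*z to the remainder.
  leading term 1: no divisor's leading term divides it; move 1 to the remainder.
  remainder 1/4*z**4 + 3*z**2 - 17/4*z + 1 ≠ 0; add h_5 = 1/4*z**4 + 3*z**2 - 17/4*z + 1 to the basis.

The other S-polynomials (S(f_1,f_2), S(f_1,f_3), S(f_1,h_4), S(f_3,h_4), S(f_1,h_5), S(f_2,h_5), S(f_3,h_5), S(h_4,h_5)) all reduce to 0 modulo the current basis, so we have a Gröbner basis.
Inter-reduce: drop elements whose leading term is divisible by another's, tail-reduce, and make monic.
Reduced Gröbner basis: {x - 1/4*z**3 - 3*z + 9/4, y**2, z**4 + 12*z**2 - 17*z + 4}.
Label its elements g_1 = x - 1/4*z**3 - 3*z + 9/4, g_2 = y**2, g_3 = z**4 + 12*z**2 - 17*z + 4.

Reduce p = -x + 1/4*z**3 + 3*z - 9/4 modulo G:
  leading term x: subtract (-1)·g_1 from -x + 1/4*z**3 + 3*z - 9/4 → 0
  normal form = 0.
Since the normal form is 0, p ∈ I.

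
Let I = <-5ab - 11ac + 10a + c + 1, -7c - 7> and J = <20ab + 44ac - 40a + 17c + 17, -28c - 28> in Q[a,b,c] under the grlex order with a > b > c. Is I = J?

Yes, the ideals are equal.

Two ideals are equal iff their reduced Gröbner bases coincide (the reduced basis is unique for a fixed ordering).
Buchberger on the first generating set:
f_1 = -5ab - 11ac + 10a + c + 1, LT = ab.
f_2 = -7c - 7, LT = c.

The S-polynomials (S(f_1,f_2)) all reduce to 0 modulo the current basis, so we have a Gröbner basis.
Inter-reduce: drop elements whose leading term is divisible by another's, tail-reduce, and make monic.
Reduced Gröbner basis: {ab - 21/5a, c + 1}.

Buchberger on the second generating set:
h_1 = 20ab + 44ac - 40a + 17c + 17, LT = ab.
h_2 = -28c - 28, LT = c.

The S-polynomials (S(h_1,h_2)) all reduce to 0 modulo the current basis, so we have a Gröbner basis.
Inter-reduce: drop elements whose leading term is divisible by another's, tail-reduce, and make monic.
Reduced Gröbner basis: {ab - 21/5a, c + 1}.

The two bases agree; hence the ideals are identical.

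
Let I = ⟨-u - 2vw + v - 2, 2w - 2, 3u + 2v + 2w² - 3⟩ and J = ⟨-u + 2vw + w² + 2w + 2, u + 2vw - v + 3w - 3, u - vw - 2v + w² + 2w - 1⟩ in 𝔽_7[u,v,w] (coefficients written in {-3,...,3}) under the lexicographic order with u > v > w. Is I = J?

No, the ideals differ.

Two ideals are equal iff their reduced Gröbner bases coincide (the reduced basis is unique for a fixed ordering).
Buchberger on the first generating set:
f_1 = -u - 2vw + v - 2, LT = u.
f_2 = 2w - 2, LT = w.
f_3 = 3u + 2v + 2w² - 3, LT = u.

S(f_1,f_3): lcm = u. S = 2vw + 3v - 3w² + 3.
  leading term vw: subtract (v)·f_2 from 2vw + 3v - 3w² + 3 → -2v - 3w² + 3
  leading term v: no divisor's leading term divides it; move -2v to the remainder.
  leading term w²: subtract (2w)·f_2 from -3w² + 3 → -3w + 3
  leading term w: subtract (2)·f_2 from -3w + 3 → 0
  remainder -2v ≠ 0; add g_4 = -2v to the basis.

The other S-polynomials (S(f_1,f_2), S(f_2,f_3), S(f_1,g_4), S(f_2,g_4), S(f_3,g_4)) all reduce to 0 modulo the current basis, so we have a Gröbner basis.
Inter-reduce: drop elements whose leading term is divisible by another's, tail-reduce, and make monic.
Reduced Gröbner basis: {u + 2, v, w - 1}.

Buchberger on the second generating set:
h_1 = -u + 2vw + w² + 2w + 2, LT = u.
h_2 = u + 2vw - v + 3w - 3, LT = u.
h_3 = u - vw - 2v + w² + 2w - 1, LT = u.

S(h_1,h_2): lcm = u. S = 3vw + v - w² + 2w + 1.
  leading term vw: no divisor's leading term divides it; move 3vw to the remainder.
  leading term v: no divisor's leading term divides it; move v to the remainder.
  leading term w²: no divisor's leading term divides it; move -w² to the remainder.
  leading term w: no divisor's leading term divides it; move 2w to the remainder.
  leading term 1: no divisor's leading term divides it; move 1 to the remainder.
  remainder 3vw + v - w² + 2w + 1 ≠ 0; add k_4 = 3vw + v - w² + 2w + 1 to the basis.

S(h_1,h_3): lcm = u. S = -vw + 2v - 2w² + 3w - 1.
  leading term vw: subtract (2)·k_4 from -vw + 2v - 2w² + 3w - 1 → -w - 3
  leading term w: no divisor's leading term divides it; move -w to the remainder.
  leading term 1: no divisor's leading term divides it; move -3 to the remainder.
  remainder -w - 3 ≠ 0; add k_5 = -w - 3 to the basis.

S(k_4,k_5): lcm = vw. S = 2v + 2w² + 3w - 2.
  leading term v: no divisor's leading term divides it; move 2v to the remainder.
  leading term w²: subtract (-2w)·k_5 from 2w² + 3w - 2 → -3w - 2
  leading term w: subtract (3)·k_5 from -3w - 2 → 0
  remainder 2v ≠ 0; add k_6 = 2v to the basis.

The other S-polynomials (S(h_2,h_3), S(h_1,k_4), S(h_2,k_4), S(h_3,k_4), S(h_1,k_5), S(h_2,k_5), S(h_3,k_5), S(h_1,k_6), S(h_2,k_6), S(h_3,k_6), S(k_4,k_6), S(k_5,k_6)) all reduce to 0 modulo the current basis, so we have a Gröbner basis.
Inter-reduce: drop elements whose leading term is divisible by another's, tail-reduce, and make monic.
Reduced Gröbner basis: {u + 2, v, w + 3}.

These differ, so the ideals are not equal.
The same test decides containment: I ⊆ J iff every generator of I reduces to 0 modulo a Gröbner basis of J.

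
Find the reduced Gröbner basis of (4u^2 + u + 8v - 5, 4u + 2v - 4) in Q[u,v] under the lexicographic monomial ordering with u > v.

G = {u + 1/2v - 1, v^2 + 7/2v}

f_1 = 4u^2 + u + 8v - 5, LT = u^2.
f_2 = 4u + 2v - 4, LT = u.

S(f_1,f_2): lcm = u^2. S = -1/2uv + 5/4u + 2v - 5/4.
  leading term uv: subtract (-1/8v)·f_2 from -1/2uv + 5/4u + 2v - 5/4 → 5/4u + 1/4v^2 + 3/2v - 5/4
  leading term u: subtract (5/16)·f_2 from 5/4u + 1/4v^2 + 3/2v - 5/4 → 1/4v^2 + 7/8v
  leading term v^2: no divisor's leading term divides it; move 1/4v^2 to the remainder.
  leading term v: no divisor's leading term divides it; move 7/8v to the remainder.
  remainder 1/4v^2 + 7/8v ≠ 0; add g_3 = 1/4v^2 + 7/8v to the basis.

S(f_1,g_3): leading monomials are coprime, so the S-polynomial reduces to 0 (Buchberger's first criterion).
S(f_2,g_3): leading monomials are coprime, so the S-polynomial reduces to 0 (Buchberger's first criterion).
Every S-polynomial of the final basis reduces to 0, so we have a Gröbner basis.
Inter-reduce: drop elements whose leading term is divisible by another's, tail-reduce, and make monic.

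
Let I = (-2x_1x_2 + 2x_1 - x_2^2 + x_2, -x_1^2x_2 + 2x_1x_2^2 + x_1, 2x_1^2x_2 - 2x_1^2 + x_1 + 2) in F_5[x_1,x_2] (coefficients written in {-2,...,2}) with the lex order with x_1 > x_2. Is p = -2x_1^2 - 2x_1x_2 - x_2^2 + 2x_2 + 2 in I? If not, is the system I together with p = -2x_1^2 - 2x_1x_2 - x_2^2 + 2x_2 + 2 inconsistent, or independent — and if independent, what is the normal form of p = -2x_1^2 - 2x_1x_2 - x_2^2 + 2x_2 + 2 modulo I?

First compute the reduced Gröbner basis of I by Buchberger's algorithm.
f_1 = -2x_1x_2 + 2x_1 - x_2^2 + x_2, LT = x_1x_2.
f_2 = -x_1^2x_2 + 2x_1x_2^2 + x_1, LT = x_1^2x_2.
f_3 = 2x_1^2x_2 - 2x_1^2 + x_1 + 2, LT = x_1^2x_2.

S(f_1,f_2): lcm = x_1^2x_2. S = -x_1^2 + 2x_1x_2 + x_1.
  leading term x_1^2: no divisor's leading term divides it; move -x_1^2 to the remainder.
  leading term x_1x_2: subtract (-1)·f_1 from 2x_1x_2 + x_1 → -2x_1 - x_2^2 + x_2
  leading term x_1: no divisor's leading term divides it; move -2x_1 to the remainder.
  leading term x_2^2: no divisor's leading term divides it; move -x_2^2 to the remainder.
  leading term x_2: no divisor's leading term divides it; move x_2 to the remainder.
  remainder -x_1^2 - 2x_1 - x_2^2 + x_2 ≠ 0; add h_4 = -x_1^2 - 2x_1 - x_2^2 + x_2 to the basis.

S(f_1,f_3): lcm = x_1^2x_2. S = -2x_1x_2^2 + 2x_1x_2 + 2x_1 - 1.
  leading term x_1x_2^2: subtract (x_2)·f_1 from -2x_1x_2^2 + 2x_1x_2 + 2x_1 - 1 → 2x_1 + x_2^3 - x_2^2 - 1
  leading term x_1: no divisor's leading term divides it; move 2x_1 to the remainder.
  leading term x_2^3: no divisor's leading term divides it; move x_2^3 to the remainder.
  leading term x_2^2: no divisor's leading term divides it; move -x_2^2 to the remainder.
  leading term 1: no divisor's leading term divides it; move -1 to the remainder.
  remainder 2x_1 + x_2^3 - x_2^2 - 1 ≠ 0; add h_5 = 2x_1 + x_2^3 - x_2^2 - 1 to the basis.

S(f_1,h_4): lcm = x_1^2x_2. S = -x_1^2 - 2x_1x_2^2 - x_2^3 + x_2^2.
  leading term x_1^2: subtract (1)·h_4 from -x_1^2 - 2x_1x_2^2 - x_2^3 + x_2^2 → -2x_1x_2^2 + 2x_1 - x_2^3 + 2x_2^2 - x_2
  leading term x_1x_2^2: subtract (x_2)·f_1 from -2x_1x_2^2 + 2x_1 - x_2^3 + 2x_2^2 - x_2 → -2x_1x_2 + 2x_1 + x_2^2 - x_2
  leading term x_1x_2: subtract (1)·f_1 from -2x_1x_2 + 2x_1 + x_2^2 - x_2 → 2x_2^2 - 2x_2
  leading term x_2^2: no divisor's leading term divides it; move 2x_2^2 to the remainder.
  leading term x_2: no divisor's leading term divides it; move -2x_2 to the remainder.
  remainder 2x_2^2 - 2x_2 ≠ 0; add h_6 = 2x_2^2 - 2x_2 to the basis.

S(f_1,h_5): lcm = x_1x_2. S = -x_1 + 2x_2^4 - 2x_2^3 - 2x_2^2.
  leading term x_1: subtract (2)·h_5 from -x_1 + 2x_2^4 - 2x_2^3 - 2x_2^2 → 2x_2^4 + x_2^3 + 2
  leading term x_2^4: subtract (x_2^2)·h_6 from 2x_2^4 + x_2^3 + 2 → -2x_2^3 + 2
  leading term x_2^3: subtract (-x_2)·h_6 from -2x_2^3 + 2 → -2x_2^2 + 2
  leading term x_2^2: subtract (-1)·h_6 from -2x_2^2 + 2 → -2x_2 + 2
  leading term x_2: no divisor's leading term divides it; move -2x_2 to the remainder.
  leading term 1: no divisor's leading term divides it; move 2 to the remainder.
  remainder -2x_2 + 2 ≠ 0; add h_7 = -2x_2 + 2 to the basis.

The other S-polynomials (S(f_2,f_3), S(f_2,h_4), S(f_3,h_4), S(f_2,h_5), S(f_3,h_5), S(h_4,h_5), S(f_1,h_6), S(f_2,h_6), S(f_3,h_6), S(h_4,h_6), S(h_5,h_6), S(f_1,h_7), S(f_2,h_7), S(f_3,h_7), S(h_4,h_7), S(h_5,h_7), S(h_6,h_7)) all reduce to 0 modulo the current basis, so we have a Gröbner basis.
Inter-reduce: drop elements whose leading term is divisible by another's, tail-reduce, and make monic.
Reduced Gröbner basis: {x_1 + 2, x_2 - 1}.
Label its elements g_1 = x_1 + 2, g_2 = x_2 - 1.

Reduce p = -2x_1^2 - 2x_1x_2 - x_2^2 + 2x_2 + 2 modulo G:
  leading term x_1^2: subtract (-2x_1)·g_1 from -2x_1^2 - 2x_1x_2 - x_2^2 + 2x_2 + 2 → -2x_1x_2 - x_1 - x_2^2 + 2x_2 + 2
  leading term x_1x_2: subtract (-2x_2)·g_1 from -2x_1x_2 - x_1 - x_2^2 + 2x_2 + 2 → -x_1 - x_2^2 + x_2 + 2
  leading term x_1: subtract (-1)·g_1 from -x_1 - x_2^2 + x_2 + 2 → -x_2^2 + x_2 - 1
  leading term x_2^2: subtract (-x_2)·g_2 from -x_2^2 + x_2 - 1 → -1
  leading term 1: no divisor's leading term divides it; move -1 to the remainder.
  normal form = -1.
The normal form is nonzero, so p ∉ I. Since p minus its normal form lies in I, I + (p) = I + (r) where r = -1; decide whether this ideal is the whole ring.
Here r = -1 is a nonzero constant, hence a unit: 1 ∈ I + (p), the Gröbner basis of I + (p) is {1}, and the enlarged system has no common solution — adjoining p is inconsistent.

Ideal membership is decidable via reduction modulo a Gröbner basis.

Adjoining -2x_1^2 - 2x_1x_2 - x_2^2 + 2x_2 + 2 makes the ideal the whole ring: the system is inconsistent.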